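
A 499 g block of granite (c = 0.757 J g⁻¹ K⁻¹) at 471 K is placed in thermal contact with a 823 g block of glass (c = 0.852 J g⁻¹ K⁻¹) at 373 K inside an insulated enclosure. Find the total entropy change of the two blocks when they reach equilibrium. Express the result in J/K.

ΔS_total = 6.82 J/K

Energy balance: T_f = (m₁c₁T₁ + m₂c₂T₂)/(m₁c₁ + m₂c₂) = 407.31 K.
ΔS₁ = m₁c₁ ln(T_f/T₁) = 377.743 × ln(407.31/471) = -54.88 J/K.
ΔS₂ = m₂c₂ ln(T_f/T₂) = 701.196 × ln(407.31/373) = 61.7 J/K.
ΔS_total = -54.88 + 61.7 = 6.82 J/K.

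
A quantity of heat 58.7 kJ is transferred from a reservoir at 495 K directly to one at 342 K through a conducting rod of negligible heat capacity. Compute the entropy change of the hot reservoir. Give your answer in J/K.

ΔS_hot = -119 J/K

The hot reservoir loses heat Q, so ΔS_hot = −Q/T_H = −58700/495 = -119 J/K.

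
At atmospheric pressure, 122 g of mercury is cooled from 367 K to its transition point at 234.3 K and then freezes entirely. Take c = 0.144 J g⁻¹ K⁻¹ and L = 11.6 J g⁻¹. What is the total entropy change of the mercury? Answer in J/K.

Cooling step: ΔS₁ = m c ln(T_tr/T_i) = 122 × 0.144 × ln(234.3/367) = -7.884 J/K.
Phase change: ΔS₂ = −mL/T_tr = −122 × 11.6 / 234.3 = -6.04 J/K.
ΔS_total = (-7.884) + (-6.04) = -13.9 J/K.

ΔS = -13.9 J/K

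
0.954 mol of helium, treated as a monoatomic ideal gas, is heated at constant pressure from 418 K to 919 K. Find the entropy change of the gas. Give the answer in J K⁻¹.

ΔS = 15.6 J/K

At constant pressure, ΔS = nC_p ln(T₂/T₁) with C_p = 5R/2 = 20.79 J mol⁻¹ K⁻¹.
ΔS = 0.954 × 20.79 × ln(919/418) = 15.6 J/K.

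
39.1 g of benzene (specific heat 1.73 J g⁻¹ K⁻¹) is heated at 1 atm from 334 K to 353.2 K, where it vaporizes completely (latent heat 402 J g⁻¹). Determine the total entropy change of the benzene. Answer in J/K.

Warming step: ΔS₁ = m c ln(T_tr/T_i) = 39.1 × 1.73 × ln(353.2/334) = 3.781 J/K.
Phase change: ΔS₂ = +mL/T_tr = 39.1 × 402 / 353.2 = 44.5 J/K.
ΔS_total = (3.781) + (44.5) = 48.3 J/K.

ΔS = 48.3 J/K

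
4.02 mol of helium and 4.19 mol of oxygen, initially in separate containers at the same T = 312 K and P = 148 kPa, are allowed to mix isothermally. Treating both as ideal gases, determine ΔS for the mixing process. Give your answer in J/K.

ΔS_mix = 47.3 J/K

Mole fractions: x_A = 4.02/8.21 = 0.49, x_B = 0.51.
ΔS_mix = −R(n_A ln x_A + n_B ln x_B) = −8.314 × (4.02 ln 0.49 + 4.19 ln 0.51) = 47.3 J/K.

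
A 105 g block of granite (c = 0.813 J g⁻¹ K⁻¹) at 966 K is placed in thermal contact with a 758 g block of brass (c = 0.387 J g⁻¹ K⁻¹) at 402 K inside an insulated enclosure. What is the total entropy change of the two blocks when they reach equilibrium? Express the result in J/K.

ΔS_total = 29.2 J/K

Energy balance: T_f = (m₁c₁T₁ + m₂c₂T₂)/(m₁c₁ + m₂c₂) = 529.13 K.
ΔS₁ = m₁c₁ ln(T_f/T₁) = 85.365 × ln(529.13/966) = -51.38 J/K.
ΔS₂ = m₂c₂ ln(T_f/T₂) = 293.346 × ln(529.13/402) = 80.61 J/K.
ΔS_total = -51.38 + 80.61 = 29.2 J/K.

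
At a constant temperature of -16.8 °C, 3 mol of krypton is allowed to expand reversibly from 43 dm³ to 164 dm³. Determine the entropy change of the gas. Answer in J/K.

ΔS_gas = 33.4 J/K

For an isothermal ideal gas ΔS_gas = nR ln(V₂/V₁) = 3 × 8.314 × ln(164/43) = 33.4 J/K.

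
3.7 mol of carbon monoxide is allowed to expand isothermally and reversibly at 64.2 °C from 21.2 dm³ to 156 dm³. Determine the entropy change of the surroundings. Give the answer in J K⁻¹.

ΔS_surr = -61.4 J/K

For an isothermal ideal gas ΔS_gas = nR ln(V₂/V₁) = 3.7 × 8.314 × ln(156/21.2) = 61.4 J/K.
The process is reversible, so ΔS_surr = −ΔS_gas = -61.4 J/K and ΔS_universe = 0.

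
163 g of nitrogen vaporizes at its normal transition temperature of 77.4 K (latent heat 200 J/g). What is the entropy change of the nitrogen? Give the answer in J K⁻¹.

Heat absorbed by the substance: Q = mL = 163 × 200 = 32600 J.
At constant T, ΔS = Q_rev/T = 32600 / 77.4 = 421 J/K.

ΔS = 421 J/K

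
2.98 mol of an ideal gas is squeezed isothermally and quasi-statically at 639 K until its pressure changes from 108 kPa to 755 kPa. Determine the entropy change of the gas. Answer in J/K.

ΔS_gas = -48.2 J/K

For an isothermal ideal gas ΔS_gas = nR ln(P₁/P₂) = 2.98 × 8.314 × ln(108/755) = -48.2 J/K.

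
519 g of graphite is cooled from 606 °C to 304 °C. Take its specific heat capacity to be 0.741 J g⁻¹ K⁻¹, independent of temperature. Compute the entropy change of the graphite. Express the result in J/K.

ΔS = -162 J/K

In kelvin: T₁ = 879.15 K, T₂ = 577.15 K. ΔS = ∫dQ_rev/T = m c ln(T₂/T₁) = 519 × 0.741 × ln(577.15/879.15) = -162 J/K.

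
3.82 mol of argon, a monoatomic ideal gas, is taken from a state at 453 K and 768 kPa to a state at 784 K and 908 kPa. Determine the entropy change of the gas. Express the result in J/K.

ΔS = 38.2 J/K

ΔS = nC_p ln(T₂/T₁) − nR ln(P₂/P₁), with C_p = 5R/2 = 20.79 J mol⁻¹ K⁻¹ for a monoatomic ideal gas.
ΔS = 3.82 × [20.79 × ln(784/453) − 8.314 × ln(908/768)] = 38.2 J/K.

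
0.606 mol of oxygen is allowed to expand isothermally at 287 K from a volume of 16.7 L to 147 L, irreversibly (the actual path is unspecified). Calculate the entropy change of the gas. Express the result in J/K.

ΔS_gas = 11 J/K

Entropy is a state function, so ΔS_gas depends only on the end states.
For an isothermal ideal gas ΔS_gas = nR ln(V₂/V₁) = 0.606 × 8.314 × ln(147/16.7) = 11 J/K.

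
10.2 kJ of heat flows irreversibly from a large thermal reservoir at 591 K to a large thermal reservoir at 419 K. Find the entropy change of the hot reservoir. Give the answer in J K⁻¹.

ΔS_hot = -17.3 J/K

The hot reservoir loses heat Q, so ΔS_hot = −Q/T_H = −10200/591 = -17.3 J/K.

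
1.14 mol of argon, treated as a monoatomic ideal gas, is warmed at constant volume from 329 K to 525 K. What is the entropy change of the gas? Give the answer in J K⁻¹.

ΔS = 6.64 J/K

At constant volume, ΔS = nC_V ln(T₂/T₁) with C_V = 3R/2 = 12.47 J mol⁻¹ K⁻¹.
ΔS = 1.14 × 12.47 × ln(525/329) = 6.64 J/K.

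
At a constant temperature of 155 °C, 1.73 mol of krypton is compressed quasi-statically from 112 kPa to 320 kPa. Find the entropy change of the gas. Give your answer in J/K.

For an isothermal ideal gas ΔS_gas = nR ln(P₁/P₂) = 1.73 × 8.314 × ln(112/320) = -15.1 J/K.

ΔS_gas = -15.1 J/K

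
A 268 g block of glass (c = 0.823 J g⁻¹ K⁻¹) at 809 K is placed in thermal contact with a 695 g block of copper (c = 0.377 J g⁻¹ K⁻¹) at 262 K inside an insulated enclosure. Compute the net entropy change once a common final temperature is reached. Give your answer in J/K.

Energy balance: T_f = (m₁c₁T₁ + m₂c₂T₂)/(m₁c₁ + m₂c₂) = 512.01 K.
ΔS₁ = m₁c₁ ln(T_f/T₁) = 220.564 × ln(512.01/809) = -100.9 J/K.
ΔS₂ = m₂c₂ ln(T_f/T₂) = 262.015 × ln(512.01/262) = 175.5 J/K.
ΔS_total = -100.9 + 175.5 = 74.6 J/K.

ΔS_total = 74.6 J/K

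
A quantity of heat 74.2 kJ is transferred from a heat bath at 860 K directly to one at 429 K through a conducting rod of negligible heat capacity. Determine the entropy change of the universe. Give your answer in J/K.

ΔS_total = 86.7 J/K

ΔS_hot = −Q/T_H = −74200/860 = -86.28 J/K and ΔS_cold = +Q/T_C = 74200/429 = 173 J/K.
ΔS_total = -86.28 + 173 = 86.7 J/K, positive as the second law requires.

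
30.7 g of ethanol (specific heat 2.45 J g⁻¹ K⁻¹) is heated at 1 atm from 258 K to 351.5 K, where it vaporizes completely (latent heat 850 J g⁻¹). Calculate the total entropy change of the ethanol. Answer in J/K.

Warming step: ΔS₁ = m c ln(T_tr/T_i) = 30.7 × 2.45 × ln(351.5/258) = 23.26 J/K.
Phase change: ΔS₂ = +mL/T_tr = 30.7 × 850 / 351.5 = 74.24 J/K.
ΔS_total = (23.26) + (74.24) = 97.5 J/K.

ΔS = 97.5 J/K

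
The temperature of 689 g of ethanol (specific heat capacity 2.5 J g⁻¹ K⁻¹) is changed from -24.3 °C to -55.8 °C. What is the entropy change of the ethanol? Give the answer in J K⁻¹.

ΔS = -233 J/K

In kelvin: T₁ = 248.85 K, T₂ = 217.35 K. ΔS = ∫dQ_rev/T = m c ln(T₂/T₁) = 689 × 2.5 × ln(217.35/248.85) = -233 J/K.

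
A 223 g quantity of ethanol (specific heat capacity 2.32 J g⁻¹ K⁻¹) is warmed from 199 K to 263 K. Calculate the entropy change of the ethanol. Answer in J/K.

ΔS = 144 J/K

ΔS = ∫dQ_rev/T = m c ln(T₂/T₁) = 223 × 2.32 × ln(263/199) = 144 J/K.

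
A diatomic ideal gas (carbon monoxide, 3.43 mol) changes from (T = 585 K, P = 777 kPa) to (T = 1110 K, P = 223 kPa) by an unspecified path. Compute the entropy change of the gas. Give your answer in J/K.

ΔS = nC_p ln(T₂/T₁) − nR ln(P₂/P₁), with C_p = 7R/2 = 29.1 J mol⁻¹ K⁻¹ for a diatomic ideal gas.
ΔS = 3.43 × [29.1 × ln(1110/585) − 8.314 × ln(223/777)] = 99.5 J/K.

ΔS = 99.5 J/K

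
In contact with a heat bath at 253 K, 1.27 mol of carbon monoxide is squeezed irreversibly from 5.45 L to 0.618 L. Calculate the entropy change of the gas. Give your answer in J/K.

ΔS_gas = -23 J/K

Entropy is a state function, so ΔS_gas depends only on the end states.
For an isothermal ideal gas ΔS_gas = nR ln(V₂/V₁) = 1.27 × 8.314 × ln(0.618/5.45) = -23 J/K.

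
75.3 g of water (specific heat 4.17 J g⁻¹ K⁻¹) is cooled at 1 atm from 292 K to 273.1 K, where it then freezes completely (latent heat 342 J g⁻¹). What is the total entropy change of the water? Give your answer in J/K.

Cooling step: ΔS₁ = m c ln(T_tr/T_i) = 75.3 × 4.17 × ln(273.1/292) = -21.01 J/K.
Phase change: ΔS₂ = −mL/T_tr = −75.3 × 342 / 273.1 = -94.3 J/K.
ΔS_total = (-21.01) + (-94.3) = -115 J/K.

ΔS = -115 J/K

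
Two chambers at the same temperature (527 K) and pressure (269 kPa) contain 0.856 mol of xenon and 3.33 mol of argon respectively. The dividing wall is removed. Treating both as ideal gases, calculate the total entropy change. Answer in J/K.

Mole fractions: x_A = 0.856/4.19 = 0.204, x_B = 0.796.
ΔS_mix = −R(n_A ln x_A + n_B ln x_B) = −8.314 × (0.856 ln 0.204 + 3.33 ln 0.796) = 17.6 J/K.

ΔS_mix = 17.6 J/K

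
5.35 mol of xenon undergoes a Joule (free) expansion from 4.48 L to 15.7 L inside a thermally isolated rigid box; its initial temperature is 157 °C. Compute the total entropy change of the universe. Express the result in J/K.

For an ideal gas in free expansion Q = 0 and W = 0, so T is unchanged.
Entropy is a state function; using a reversible isothermal path, ΔS_gas = nR ln(V₂/V₁) = 5.35 × 8.314 × ln(15.7/4.48) = 55.8 J/K.
The insulated surroundings exchange no heat, so ΔS_surr = 0 and ΔS_universe = ΔS_gas.

ΔS_universe = 55.8 J/K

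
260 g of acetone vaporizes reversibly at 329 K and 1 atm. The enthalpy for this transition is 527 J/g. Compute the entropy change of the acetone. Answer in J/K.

Heat absorbed by the substance: Q = mL = 260 × 527 = 137020 J.
At constant T, ΔS = Q_rev/T = 137020 / 329 = 416 J/K.

ΔS = 416 J/K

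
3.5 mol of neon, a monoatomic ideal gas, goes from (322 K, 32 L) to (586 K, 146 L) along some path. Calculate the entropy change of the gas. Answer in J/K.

Entropy is a state function: ΔS = nC_V ln(T₂/T₁) + nR ln(V₂/V₁), with C_V = 3R/2 = 12.47 J mol⁻¹ K⁻¹ for a monoatomic ideal gas.
ΔS = 3.5 × [12.47 × ln(586/322) + 8.314 × ln(146/32)] = 70.3 J/K.

ΔS = 70.3 J/K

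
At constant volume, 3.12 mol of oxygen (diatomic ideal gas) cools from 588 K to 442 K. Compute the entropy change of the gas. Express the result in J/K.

At constant volume, ΔS = nC_V ln(T₂/T₁) with C_V = 5R/2 = 20.79 J mol⁻¹ K⁻¹.
ΔS = 3.12 × 20.79 × ln(442/588) = -18.5 J/K.

ΔS = -18.5 J/K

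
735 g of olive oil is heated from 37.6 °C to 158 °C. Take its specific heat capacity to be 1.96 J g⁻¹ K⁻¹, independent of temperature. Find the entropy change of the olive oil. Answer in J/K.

ΔS = 472 J/K

In kelvin: T₁ = 310.75 K, T₂ = 431.15 K. ΔS = ∫dQ_rev/T = m c ln(T₂/T₁) = 735 × 1.96 × ln(431.15/310.75) = 472 J/K.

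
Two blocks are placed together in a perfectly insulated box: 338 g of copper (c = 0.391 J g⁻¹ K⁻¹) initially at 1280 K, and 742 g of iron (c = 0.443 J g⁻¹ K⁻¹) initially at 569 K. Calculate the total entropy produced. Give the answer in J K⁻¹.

ΔS_total = 34 J/K

Energy balance: T_f = (m₁c₁T₁ + m₂c₂T₂)/(m₁c₁ + m₂c₂) = 772.89 K.
ΔS₁ = m₁c₁ ln(T_f/T₁) = 132.158 × ln(772.89/1280) = -66.67 J/K.
ΔS₂ = m₂c₂ ln(T_f/T₂) = 328.706 × ln(772.89/569) = 100.7 J/K.
ΔS_total = -66.67 + 100.7 = 34 J/K.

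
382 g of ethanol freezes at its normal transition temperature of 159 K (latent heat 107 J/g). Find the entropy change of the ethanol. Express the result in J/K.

Heat released by the substance: Q = −mL = −382 × 107 = −40874 J.
At constant T, ΔS = Q_rev/T = −40874 / 159 = -257 J/K.

ΔS = -257 J/K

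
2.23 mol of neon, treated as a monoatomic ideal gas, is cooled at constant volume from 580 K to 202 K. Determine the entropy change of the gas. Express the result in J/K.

At constant volume, ΔS = nC_V ln(T₂/T₁) with C_V = 3R/2 = 12.47 J mol⁻¹ K⁻¹.
ΔS = 2.23 × 12.47 × ln(202/580) = -29.3 J/K.

ΔS = -29.3 J/K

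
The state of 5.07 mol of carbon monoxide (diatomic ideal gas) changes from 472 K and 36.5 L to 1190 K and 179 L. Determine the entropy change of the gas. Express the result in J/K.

ΔS = 164 J/K

Entropy is a state function: ΔS = nC_V ln(T₂/T₁) + nR ln(V₂/V₁), with C_V = 5R/2 = 20.79 J mol⁻¹ K⁻¹ for a diatomic ideal gas.
ΔS = 5.07 × [20.79 × ln(1190/472) + 8.314 × ln(179/36.5)] = 164 J/K.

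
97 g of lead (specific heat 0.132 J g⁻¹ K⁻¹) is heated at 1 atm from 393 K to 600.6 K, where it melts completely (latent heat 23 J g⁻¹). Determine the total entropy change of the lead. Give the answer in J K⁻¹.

ΔS = 9.15 J/K

Warming step: ΔS₁ = m c ln(T_tr/T_i) = 97 × 0.132 × ln(600.6/393) = 5.43043 J/K.
Phase change: ΔS₂ = +mL/T_tr = 97 × 23 / 600.6 = 3.71462 J/K.
ΔS_total = (5.43043) + (3.71462) = 9.15 J/K.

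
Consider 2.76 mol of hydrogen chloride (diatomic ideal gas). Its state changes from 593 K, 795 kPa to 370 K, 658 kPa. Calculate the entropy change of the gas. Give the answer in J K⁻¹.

ΔS = -33.5 J/K

ΔS = nC_p ln(T₂/T₁) − nR ln(P₂/P₁), with C_p = 7R/2 = 29.1 J mol⁻¹ K⁻¹ for a diatomic ideal gas.
ΔS = 2.76 × [29.1 × ln(370/593) − 8.314 × ln(658/795)] = -33.5 J/K.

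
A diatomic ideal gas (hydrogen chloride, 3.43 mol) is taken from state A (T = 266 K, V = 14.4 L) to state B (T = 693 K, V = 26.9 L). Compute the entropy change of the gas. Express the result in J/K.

Entropy is a state function: ΔS = nC_V ln(T₂/T₁) + nR ln(V₂/V₁), with C_V = 5R/2 = 20.79 J mol⁻¹ K⁻¹ for a diatomic ideal gas.
ΔS = 3.43 × [20.79 × ln(693/266) + 8.314 × ln(26.9/14.4)] = 86.1 J/K.

ΔS = 86.1 J/K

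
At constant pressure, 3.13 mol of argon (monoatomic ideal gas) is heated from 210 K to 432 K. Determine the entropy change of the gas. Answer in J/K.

At constant pressure, ΔS = nC_p ln(T₂/T₁) with C_p = 5R/2 = 20.79 J mol⁻¹ K⁻¹.
ΔS = 3.13 × 20.79 × ln(432/210) = 46.9 J/K.

ΔS = 46.9 J/K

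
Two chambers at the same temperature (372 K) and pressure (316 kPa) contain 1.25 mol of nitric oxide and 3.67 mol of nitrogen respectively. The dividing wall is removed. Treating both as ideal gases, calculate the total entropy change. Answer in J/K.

Mole fractions: x_A = 1.25/4.92 = 0.254, x_B = 0.746.
ΔS_mix = −R(n_A ln x_A + n_B ln x_B) = −8.314 × (1.25 ln 0.254 + 3.67 ln 0.746) = 23.2 J/K.

ΔS_mix = 23.2 J/K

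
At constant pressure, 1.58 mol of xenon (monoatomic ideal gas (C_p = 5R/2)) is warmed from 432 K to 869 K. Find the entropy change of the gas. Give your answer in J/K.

At constant pressure, ΔS = nC_p ln(T₂/T₁) with C_p = 5R/2 = 20.79 J mol⁻¹ K⁻¹.
ΔS = 1.58 × 20.79 × ln(869/432) = 23 J/K.

ΔS = 23 J/K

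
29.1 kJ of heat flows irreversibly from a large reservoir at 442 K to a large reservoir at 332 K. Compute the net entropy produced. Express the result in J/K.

ΔS_hot = −Q/T_H = −29100/442 = -65.84 J/K and ΔS_cold = +Q/T_C = 29100/332 = 87.65 J/K.
ΔS_total = -65.84 + 87.65 = 21.8 J/K, positive as the second law requires.

ΔS_total = 21.8 J/K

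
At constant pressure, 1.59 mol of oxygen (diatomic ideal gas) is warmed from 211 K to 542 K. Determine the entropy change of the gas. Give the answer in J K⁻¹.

ΔS = 43.6 J/K

At constant pressure, ΔS = nC_p ln(T₂/T₁) with C_p = 7R/2 = 29.1 J mol⁻¹ K⁻¹.
ΔS = 1.59 × 29.1 × ln(542/211) = 43.6 J/K.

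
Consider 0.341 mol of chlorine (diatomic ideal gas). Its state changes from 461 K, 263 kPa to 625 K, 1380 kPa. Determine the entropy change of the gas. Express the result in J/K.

ΔS = nC_p ln(T₂/T₁) − nR ln(P₂/P₁), with C_p = 7R/2 = 29.1 J mol⁻¹ K⁻¹ for a diatomic ideal gas.
ΔS = 0.341 × [29.1 × ln(625/461) − 8.314 × ln(1380/263)] = -1.68 J/K.

ΔS = -1.68 J/K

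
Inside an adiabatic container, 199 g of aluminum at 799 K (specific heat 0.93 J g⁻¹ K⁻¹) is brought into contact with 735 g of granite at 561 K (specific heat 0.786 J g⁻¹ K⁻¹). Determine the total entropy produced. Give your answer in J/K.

ΔS_total = 9.28 J/K

Energy balance: T_f = (m₁c₁T₁ + m₂c₂T₂)/(m₁c₁ + m₂c₂) = 618.74 K.
ΔS₁ = m₁c₁ ln(T_f/T₁) = 185.07 × ln(618.74/799) = -47.32 J/K.
ΔS₂ = m₂c₂ ln(T_f/T₂) = 577.71 × ln(618.74/561) = 56.6 J/K.
ΔS_total = -47.32 + 56.6 = 9.28 J/K.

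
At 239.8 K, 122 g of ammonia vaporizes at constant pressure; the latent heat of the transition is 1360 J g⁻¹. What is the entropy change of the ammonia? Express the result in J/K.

ΔS = 692 J/K

Heat absorbed by the substance: Q = mL = 122 × 1360 = 165920 J.
At constant T, ΔS = Q_rev/T = 165920 / 239.8 = 692 J/K.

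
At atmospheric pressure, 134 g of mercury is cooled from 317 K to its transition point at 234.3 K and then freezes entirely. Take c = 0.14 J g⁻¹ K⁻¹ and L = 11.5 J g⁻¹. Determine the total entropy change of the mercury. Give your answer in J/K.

ΔS = -12.2 J/K

Cooling step: ΔS₁ = m c ln(T_tr/T_i) = 134 × 0.14 × ln(234.3/317) = -5.671 J/K.
Phase change: ΔS₂ = −mL/T_tr = −134 × 11.5 / 234.3 = -6.577 J/K.
ΔS_total = (-5.671) + (-6.577) = -12.2 J/K.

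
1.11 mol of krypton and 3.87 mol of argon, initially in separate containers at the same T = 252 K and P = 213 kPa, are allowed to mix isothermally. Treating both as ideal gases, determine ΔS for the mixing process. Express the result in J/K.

ΔS_mix = 22 J/K

Mole fractions: x_A = 1.11/4.98 = 0.223, x_B = 0.777.
ΔS_mix = −R(n_A ln x_A + n_B ln x_B) = −8.314 × (1.11 ln 0.223 + 3.87 ln 0.777) = 22 J/K.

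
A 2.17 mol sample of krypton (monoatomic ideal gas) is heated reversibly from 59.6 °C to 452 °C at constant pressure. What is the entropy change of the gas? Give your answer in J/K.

ΔS = 35.1 J/K

In kelvin: T₁ = 332.75 K, T₂ = 725.15 K. At constant pressure, ΔS = nC_p ln(T₂/T₁) with C_p = 5R/2 = 20.79 J mol⁻¹ K⁻¹.
ΔS = 2.17 × 20.79 × ln(725.15/332.75) = 35.1 J/K.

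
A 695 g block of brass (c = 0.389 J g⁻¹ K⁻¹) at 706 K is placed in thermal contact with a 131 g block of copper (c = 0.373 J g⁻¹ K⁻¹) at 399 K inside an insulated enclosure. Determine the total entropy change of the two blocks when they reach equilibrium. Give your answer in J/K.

ΔS_total = 5.9 J/K

Energy balance: T_f = (m₁c₁T₁ + m₂c₂T₂)/(m₁c₁ + m₂c₂) = 659.01 K.
ΔS₁ = m₁c₁ ln(T_f/T₁) = 270.355 × ln(659.01/706) = -18.62 J/K.
ΔS₂ = m₂c₂ ln(T_f/T₂) = 48.863 × ln(659.01/399) = 24.52 J/K.
ΔS_total = -18.62 + 24.52 = 5.9 J/K.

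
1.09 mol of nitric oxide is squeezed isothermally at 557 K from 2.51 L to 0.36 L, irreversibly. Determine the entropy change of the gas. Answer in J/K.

ΔS_gas = -17.6 J/K

Entropy is a state function, so ΔS_gas depends only on the end states.
For an isothermal ideal gas ΔS_gas = nR ln(V₂/V₁) = 1.09 × 8.314 × ln(0.36/2.51) = -17.6 J/K.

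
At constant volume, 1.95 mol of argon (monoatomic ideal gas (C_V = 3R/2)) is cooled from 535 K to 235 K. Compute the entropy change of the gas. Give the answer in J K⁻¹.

At constant volume, ΔS = nC_V ln(T₂/T₁) with C_V = 3R/2 = 12.47 J mol⁻¹ K⁻¹.
ΔS = 1.95 × 12.47 × ln(235/535) = -20 J/K.

ΔS = -20 J/K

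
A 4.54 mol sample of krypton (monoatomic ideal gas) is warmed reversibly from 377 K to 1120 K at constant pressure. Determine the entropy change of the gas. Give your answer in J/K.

ΔS = 103 J/K

At constant pressure, ΔS = nC_p ln(T₂/T₁) with C_p = 5R/2 = 20.79 J mol⁻¹ K⁻¹.
ΔS = 4.54 × 20.79 × ln(1120/377) = 103 J/K.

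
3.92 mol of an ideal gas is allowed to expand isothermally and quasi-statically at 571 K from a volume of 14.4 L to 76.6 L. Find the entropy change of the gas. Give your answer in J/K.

ΔS_gas = 54.5 J/K

For an isothermal ideal gas ΔS_gas = nR ln(V₂/V₁) = 3.92 × 8.314 × ln(76.6/14.4) = 54.5 J/K.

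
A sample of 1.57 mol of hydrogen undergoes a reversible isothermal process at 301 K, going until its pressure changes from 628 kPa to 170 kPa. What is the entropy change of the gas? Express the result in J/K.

For an isothermal ideal gas ΔS_gas = nR ln(P₁/P₂) = 1.57 × 8.314 × ln(628/170) = 17.1 J/K.

ΔS_gas = 17.1 J/K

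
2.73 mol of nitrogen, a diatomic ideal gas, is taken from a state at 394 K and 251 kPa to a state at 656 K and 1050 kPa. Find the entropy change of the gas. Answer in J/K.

ΔS = 8.02 J/K

ΔS = nC_p ln(T₂/T₁) − nR ln(P₂/P₁), with C_p = 7R/2 = 29.1 J mol⁻¹ K⁻¹ for a diatomic ideal gas.
ΔS = 2.73 × [29.1 × ln(656/394) − 8.314 × ln(1050/251)] = 8.02 J/K.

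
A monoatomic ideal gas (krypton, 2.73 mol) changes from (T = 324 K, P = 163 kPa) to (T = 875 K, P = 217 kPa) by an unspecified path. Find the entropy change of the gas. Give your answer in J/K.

ΔS = nC_p ln(T₂/T₁) − nR ln(P₂/P₁), with C_p = 5R/2 = 20.79 J mol⁻¹ K⁻¹ for a monoatomic ideal gas.
ΔS = 2.73 × [20.79 × ln(875/324) − 8.314 × ln(217/163)] = 49.9 J/K.

ΔS = 49.9 J/K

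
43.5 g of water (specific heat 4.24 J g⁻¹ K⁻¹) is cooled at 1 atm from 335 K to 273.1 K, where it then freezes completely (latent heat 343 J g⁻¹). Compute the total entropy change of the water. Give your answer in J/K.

Cooling step: ΔS₁ = m c ln(T_tr/T_i) = 43.5 × 4.24 × ln(273.1/335) = -37.68 J/K.
Phase change: ΔS₂ = −mL/T_tr = −43.5 × 343 / 273.1 = -54.63 J/K.
ΔS_total = (-37.68) + (-54.63) = -92.3 J/K.

ΔS = -92.3 J/K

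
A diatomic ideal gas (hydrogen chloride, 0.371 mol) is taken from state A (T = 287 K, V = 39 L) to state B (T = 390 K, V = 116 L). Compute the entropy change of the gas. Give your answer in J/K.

Entropy is a state function: ΔS = nC_V ln(T₂/T₁) + nR ln(V₂/V₁), with C_V = 5R/2 = 20.79 J mol⁻¹ K⁻¹ for a diatomic ideal gas.
ΔS = 0.371 × [20.79 × ln(390/287) + 8.314 × ln(116/39)] = 5.73 J/K.

ΔS = 5.73 J/K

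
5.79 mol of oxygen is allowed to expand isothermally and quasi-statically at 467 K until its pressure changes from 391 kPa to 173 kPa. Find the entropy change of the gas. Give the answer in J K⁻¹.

For an isothermal ideal gas ΔS_gas = nR ln(P₁/P₂) = 5.79 × 8.314 × ln(391/173) = 39.3 J/K.

ΔS_gas = 39.3 J/K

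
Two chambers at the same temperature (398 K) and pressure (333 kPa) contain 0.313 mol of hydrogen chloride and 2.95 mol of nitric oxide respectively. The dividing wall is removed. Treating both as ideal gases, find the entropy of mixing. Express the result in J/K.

ΔS_mix = 8.57 J/K

Mole fractions: x_A = 0.313/3.26 = 0.0959, x_B = 0.904.
ΔS_mix = −R(n_A ln x_A + n_B ln x_B) = −8.314 × (0.313 ln 0.0959 + 2.95 ln 0.904) = 8.57 J/K.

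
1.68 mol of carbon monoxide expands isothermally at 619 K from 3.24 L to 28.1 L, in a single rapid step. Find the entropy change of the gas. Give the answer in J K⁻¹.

ΔS_gas = 30.2 J/K

Entropy is a state function, so ΔS_gas depends only on the end states.
For an isothermal ideal gas ΔS_gas = nR ln(V₂/V₁) = 1.68 × 8.314 × ln(28.1/3.24) = 30.2 J/K.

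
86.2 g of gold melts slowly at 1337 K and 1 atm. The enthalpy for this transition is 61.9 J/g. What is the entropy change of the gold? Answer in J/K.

ΔS = 3.99 J/K

Heat absorbed by the substance: Q = mL = 86.2 × 61.9 = 5335.78 J.
At constant T, ΔS = Q_rev/T = 5335.78 / 1337 = 3.99 J/K.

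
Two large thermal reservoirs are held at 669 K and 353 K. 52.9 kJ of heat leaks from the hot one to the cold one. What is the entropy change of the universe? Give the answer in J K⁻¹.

ΔS_total = 70.8 J/K

ΔS_hot = −Q/T_H = −52900/669 = -79.07 J/K and ΔS_cold = +Q/T_C = 52900/353 = 149.9 J/K.
ΔS_total = -79.07 + 149.9 = 70.8 J/K, positive as the second law requires.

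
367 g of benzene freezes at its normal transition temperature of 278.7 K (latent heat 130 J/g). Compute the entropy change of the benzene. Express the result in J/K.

ΔS = -171 J/K

Heat released by the substance: Q = −mL = −367 × 130 = −47710 J.
At constant T, ΔS = Q_rev/T = −47710 / 278.7 = -171 J/K.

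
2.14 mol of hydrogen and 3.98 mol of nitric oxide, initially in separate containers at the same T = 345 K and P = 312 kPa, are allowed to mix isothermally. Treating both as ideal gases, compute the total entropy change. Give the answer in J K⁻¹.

ΔS_mix = 32.9 J/K

Mole fractions: x_A = 2.14/6.12 = 0.35, x_B = 0.65.
ΔS_mix = −R(n_A ln x_A + n_B ln x_B) = −8.314 × (2.14 ln 0.35 + 3.98 ln 0.65) = 32.9 J/K.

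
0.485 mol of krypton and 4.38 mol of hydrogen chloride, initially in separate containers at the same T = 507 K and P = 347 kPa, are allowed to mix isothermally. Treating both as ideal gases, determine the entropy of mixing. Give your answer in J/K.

Mole fractions: x_A = 0.485/4.87 = 0.0997, x_B = 0.9.
ΔS_mix = −R(n_A ln x_A + n_B ln x_B) = −8.314 × (0.485 ln 0.0997 + 4.38 ln 0.9) = 13.1 J/K.

ΔS_mix = 13.1 J/K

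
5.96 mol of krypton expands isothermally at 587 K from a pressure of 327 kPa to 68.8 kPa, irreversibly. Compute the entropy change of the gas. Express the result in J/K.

Entropy is a state function, so ΔS_gas depends only on the end states.
For an isothermal ideal gas ΔS_gas = nR ln(P₁/P₂) = 5.96 × 8.314 × ln(327/68.8) = 77.2 J/K.

ΔS_gas = 77.2 J/K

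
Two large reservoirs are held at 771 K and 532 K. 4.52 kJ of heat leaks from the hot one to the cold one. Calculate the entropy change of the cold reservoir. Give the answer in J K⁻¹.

The cold reservoir gains heat Q, so ΔS_cold = +Q/T_C = 4520/532 = 8.5 J/K.

ΔS_cold = 8.5 J/K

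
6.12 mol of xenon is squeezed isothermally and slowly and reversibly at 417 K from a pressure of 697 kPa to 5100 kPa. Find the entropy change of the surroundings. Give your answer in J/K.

For an isothermal ideal gas ΔS_gas = nR ln(P₁/P₂) = 6.12 × 8.314 × ln(697/5100) = -101 J/K.
The process is reversible, so ΔS_surr = −ΔS_gas = 101 J/K and ΔS_universe = 0.

ΔS_surr = 101 J/K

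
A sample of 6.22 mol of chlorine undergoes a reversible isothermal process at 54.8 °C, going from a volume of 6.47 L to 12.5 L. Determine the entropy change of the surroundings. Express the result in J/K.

ΔS_surr = -34.1 J/K

For an isothermal ideal gas ΔS_gas = nR ln(V₂/V₁) = 6.22 × 8.314 × ln(12.5/6.47) = 34.1 J/K.
The process is reversible, so ΔS_surr = −ΔS_gas = -34.1 J/K and ΔS_universe = 0.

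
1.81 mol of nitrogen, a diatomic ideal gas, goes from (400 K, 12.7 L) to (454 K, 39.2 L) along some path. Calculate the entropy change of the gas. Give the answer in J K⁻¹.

ΔS = 21.7 J/K

Entropy is a state function: ΔS = nC_V ln(T₂/T₁) + nR ln(V₂/V₁), with C_V = 5R/2 = 20.79 J mol⁻¹ K⁻¹ for a diatomic ideal gas.
ΔS = 1.81 × [20.79 × ln(454/400) + 8.314 × ln(39.2/12.7)] = 21.7 J/K.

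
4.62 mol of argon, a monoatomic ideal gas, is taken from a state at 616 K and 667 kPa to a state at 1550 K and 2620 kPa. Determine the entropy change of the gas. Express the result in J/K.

ΔS = 36.1 J/K

ΔS = nC_p ln(T₂/T₁) − nR ln(P₂/P₁), with C_p = 5R/2 = 20.79 J mol⁻¹ K⁻¹ for a monoatomic ideal gas.
ΔS = 4.62 × [20.79 × ln(1550/616) − 8.314 × ln(2620/667)] = 36.1 J/K.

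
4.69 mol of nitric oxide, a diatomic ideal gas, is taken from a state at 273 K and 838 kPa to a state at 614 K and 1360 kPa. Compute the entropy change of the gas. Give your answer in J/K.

ΔS = 91.7 J/K

ΔS = nC_p ln(T₂/T₁) − nR ln(P₂/P₁), with C_p = 7R/2 = 29.1 J mol⁻¹ K⁻¹ for a diatomic ideal gas.
ΔS = 4.69 × [29.1 × ln(614/273) − 8.314 × ln(1360/838)] = 91.7 J/K.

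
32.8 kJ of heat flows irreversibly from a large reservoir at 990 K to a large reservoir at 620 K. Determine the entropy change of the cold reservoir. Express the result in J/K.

The cold reservoir gains heat Q, so ΔS_cold = +Q/T_C = 32800/620 = 52.9 J/K.

ΔS_cold = 52.9 J/K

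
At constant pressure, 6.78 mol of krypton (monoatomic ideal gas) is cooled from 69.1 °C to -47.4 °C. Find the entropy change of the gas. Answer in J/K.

In kelvin: T₁ = 342.25 K, T₂ = 225.75 K. At constant pressure, ΔS = nC_p ln(T₂/T₁) with C_p = 5R/2 = 20.79 J mol⁻¹ K⁻¹.
ΔS = 6.78 × 20.79 × ln(225.75/342.25) = -58.6 J/K.

ΔS = -58.6 J/K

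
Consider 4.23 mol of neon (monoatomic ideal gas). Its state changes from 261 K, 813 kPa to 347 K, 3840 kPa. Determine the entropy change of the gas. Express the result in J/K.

ΔS = -29.6 J/K

ΔS = nC_p ln(T₂/T₁) − nR ln(P₂/P₁), with C_p = 5R/2 = 20.79 J mol⁻¹ K⁻¹ for a monoatomic ideal gas.
ΔS = 4.23 × [20.79 × ln(347/261) − 8.314 × ln(3840/813)] = -29.6 J/K.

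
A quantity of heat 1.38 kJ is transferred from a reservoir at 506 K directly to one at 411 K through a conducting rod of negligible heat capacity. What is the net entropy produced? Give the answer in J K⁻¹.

ΔS_total = 0.63 J/K

ΔS_hot = −Q/T_H = −1380/506 = -2.7273 J/K and ΔS_cold = +Q/T_C = 1380/411 = 3.3577 J/K.
ΔS_total = -2.7273 + 3.3577 = 0.63 J/K, positive as the second law requires.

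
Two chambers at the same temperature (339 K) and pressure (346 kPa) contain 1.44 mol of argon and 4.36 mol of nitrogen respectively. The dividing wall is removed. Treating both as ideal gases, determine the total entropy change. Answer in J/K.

Mole fractions: x_A = 1.44/5.8 = 0.248, x_B = 0.752.
ΔS_mix = −R(n_A ln x_A + n_B ln x_B) = −8.314 × (1.44 ln 0.248 + 4.36 ln 0.752) = 27 J/K.

ΔS_mix = 27 J/K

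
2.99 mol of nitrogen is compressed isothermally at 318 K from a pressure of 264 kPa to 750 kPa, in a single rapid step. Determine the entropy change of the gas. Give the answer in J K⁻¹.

ΔS_gas = -26 J/K

Entropy is a state function, so ΔS_gas depends only on the end states.
For an isothermal ideal gas ΔS_gas = nR ln(P₁/P₂) = 2.99 × 8.314 × ln(264/750) = -26 J/K.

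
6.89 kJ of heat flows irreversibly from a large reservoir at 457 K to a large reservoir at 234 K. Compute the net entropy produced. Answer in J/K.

ΔS_hot = −Q/T_H = −6890/457 = -15.08 J/K and ΔS_cold = +Q/T_C = 6890/234 = 29.44 J/K.
ΔS_total = -15.08 + 29.44 = 14.4 J/K, positive as the second law requires.

ΔS_total = 14.4 J/K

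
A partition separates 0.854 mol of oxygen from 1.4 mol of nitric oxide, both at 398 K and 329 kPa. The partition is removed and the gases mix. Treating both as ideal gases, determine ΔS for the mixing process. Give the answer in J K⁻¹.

Mole fractions: x_A = 0.854/2.25 = 0.379, x_B = 0.621.
ΔS_mix = −R(n_A ln x_A + n_B ln x_B) = −8.314 × (0.854 ln 0.379 + 1.4 ln 0.621) = 12.4 J/K.

ΔS_mix = 12.4 J/K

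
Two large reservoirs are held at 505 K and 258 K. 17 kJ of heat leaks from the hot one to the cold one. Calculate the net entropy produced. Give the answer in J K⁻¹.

ΔS_hot = −Q/T_H = −17000/505 = -33.66 J/K and ΔS_cold = +Q/T_C = 17000/258 = 65.89 J/K.
ΔS_total = -33.66 + 65.89 = 32.2 J/K, positive as the second law requires.

ΔS_total = 32.2 J/K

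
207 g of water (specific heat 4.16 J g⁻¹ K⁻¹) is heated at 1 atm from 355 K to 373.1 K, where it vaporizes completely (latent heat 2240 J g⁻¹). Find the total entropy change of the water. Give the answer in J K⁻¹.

ΔS = 1290 J/K

Warming step: ΔS₁ = m c ln(T_tr/T_i) = 207 × 4.16 × ln(373.1/355) = 42.82 J/K.
Phase change: ΔS₂ = +mL/T_tr = 207 × 2240 / 373.1 = 1243 J/K.
ΔS_total = (42.82) + (1243) = 1290 J/K.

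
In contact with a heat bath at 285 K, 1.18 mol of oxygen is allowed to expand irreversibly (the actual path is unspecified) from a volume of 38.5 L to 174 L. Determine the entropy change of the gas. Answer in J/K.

ΔS_gas = 14.8 J/K

Entropy is a state function, so ΔS_gas depends only on the end states.
For an isothermal ideal gas ΔS_gas = nR ln(V₂/V₁) = 1.18 × 8.314 × ln(174/38.5) = 14.8 J/K.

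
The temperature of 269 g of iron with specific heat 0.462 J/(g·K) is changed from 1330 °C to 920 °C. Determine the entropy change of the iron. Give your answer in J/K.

ΔS = -36.7 J/K

In kelvin: T₁ = 1603.15 K, T₂ = 1193.15 K. ΔS = ∫dQ_rev/T = m c ln(T₂/T₁) = 269 × 0.462 × ln(1193.15/1603.15) = -36.7 J/K.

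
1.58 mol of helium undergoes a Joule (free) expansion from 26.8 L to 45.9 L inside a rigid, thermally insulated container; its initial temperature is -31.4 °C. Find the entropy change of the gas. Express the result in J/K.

No heat is exchanged and no work is done, so the ideal-gas temperature stays constant.
Entropy is a state function; using a reversible isothermal path, ΔS_gas = nR ln(V₂/V₁) = 1.58 × 8.314 × ln(45.9/26.8) = 7.07 J/K.

ΔS_gas = 7.07 J/K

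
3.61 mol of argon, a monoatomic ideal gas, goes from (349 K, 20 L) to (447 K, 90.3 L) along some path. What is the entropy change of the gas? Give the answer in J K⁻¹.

Entropy is a state function: ΔS = nC_V ln(T₂/T₁) + nR ln(V₂/V₁), with C_V = 3R/2 = 12.47 J mol⁻¹ K⁻¹ for a monoatomic ideal gas.
ΔS = 3.61 × [12.47 × ln(447/349) + 8.314 × ln(90.3/20)] = 56.4 J/K.

ΔS = 56.4 J/K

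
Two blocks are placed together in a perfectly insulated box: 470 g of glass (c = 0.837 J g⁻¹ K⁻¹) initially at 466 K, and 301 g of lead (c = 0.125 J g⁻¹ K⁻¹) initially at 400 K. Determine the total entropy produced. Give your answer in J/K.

Energy balance: T_f = (m₁c₁T₁ + m₂c₂T₂)/(m₁c₁ + m₂c₂) = 460.24 K.
ΔS₁ = m₁c₁ ln(T_f/T₁) = 393.39 × ln(460.24/466) = -4.894 J/K.
ΔS₂ = m₂c₂ ln(T_f/T₂) = 37.625 × ln(460.24/400) = 5.278 J/K.
ΔS_total = -4.894 + 5.278 = 0.384 J/K.

ΔS_total = 0.384 J/K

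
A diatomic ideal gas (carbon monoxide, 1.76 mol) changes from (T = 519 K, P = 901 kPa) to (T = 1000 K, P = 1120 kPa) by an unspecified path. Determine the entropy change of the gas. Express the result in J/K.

ΔS = nC_p ln(T₂/T₁) − nR ln(P₂/P₁), with C_p = 7R/2 = 29.1 J mol⁻¹ K⁻¹ for a diatomic ideal gas.
ΔS = 1.76 × [29.1 × ln(1000/519) − 8.314 × ln(1120/901)] = 30.4 J/K.

ΔS = 30.4 J/K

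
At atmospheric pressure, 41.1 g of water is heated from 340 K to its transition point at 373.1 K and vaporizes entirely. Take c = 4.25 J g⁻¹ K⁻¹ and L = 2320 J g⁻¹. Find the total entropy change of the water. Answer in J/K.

Warming step: ΔS₁ = m c ln(T_tr/T_i) = 41.1 × 4.25 × ln(373.1/340) = 16.23 J/K.
Phase change: ΔS₂ = +mL/T_tr = 41.1 × 2320 / 373.1 = 255.6 J/K.
ΔS_total = (16.23) + (255.6) = 272 J/K.

ΔS = 272 J/K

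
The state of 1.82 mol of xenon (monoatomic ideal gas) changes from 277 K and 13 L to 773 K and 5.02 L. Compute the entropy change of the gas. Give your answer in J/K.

Entropy is a state function: ΔS = nC_V ln(T₂/T₁) + nR ln(V₂/V₁), with C_V = 3R/2 = 12.47 J mol⁻¹ K⁻¹ for a monoatomic ideal gas.
ΔS = 1.82 × [12.47 × ln(773/277) + 8.314 × ln(5.02/13)] = 8.9 J/K.

ΔS = 8.9 J/K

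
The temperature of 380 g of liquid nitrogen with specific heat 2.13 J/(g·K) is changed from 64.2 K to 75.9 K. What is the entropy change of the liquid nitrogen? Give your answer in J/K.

ΔS = 136 J/K

ΔS = ∫dQ_rev/T = m c ln(T₂/T₁) = 380 × 2.13 × ln(75.9/64.2) = 136 J/K.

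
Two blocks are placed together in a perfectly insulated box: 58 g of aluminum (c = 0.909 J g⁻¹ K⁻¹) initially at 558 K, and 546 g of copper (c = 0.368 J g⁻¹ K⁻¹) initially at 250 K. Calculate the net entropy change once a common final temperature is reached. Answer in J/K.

Energy balance: T_f = (m₁c₁T₁ + m₂c₂T₂)/(m₁c₁ + m₂c₂) = 314.02 K.
ΔS₁ = m₁c₁ ln(T_f/T₁) = 52.722 × ln(314.02/558) = -30.31 J/K.
ΔS₂ = m₂c₂ ln(T_f/T₂) = 200.928 × ln(314.02/250) = 45.81 J/K.
ΔS_total = -30.31 + 45.81 = 15.5 J/K.

ΔS_total = 15.5 J/K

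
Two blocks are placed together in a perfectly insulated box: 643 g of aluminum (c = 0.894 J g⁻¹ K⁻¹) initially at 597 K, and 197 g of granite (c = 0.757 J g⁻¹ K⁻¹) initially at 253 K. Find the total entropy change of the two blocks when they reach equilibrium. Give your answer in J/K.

Energy balance: T_f = (m₁c₁T₁ + m₂c₂T₂)/(m₁c₁ + m₂c₂) = 526.14 K.
ΔS₁ = m₁c₁ ln(T_f/T₁) = 574.842 × ln(526.14/597) = -72.63 J/K.
ΔS₂ = m₂c₂ ln(T_f/T₂) = 149.129 × ln(526.14/253) = 109.2 J/K.
ΔS_total = -72.63 + 109.2 = 36.6 J/K.

ΔS_total = 36.6 J/K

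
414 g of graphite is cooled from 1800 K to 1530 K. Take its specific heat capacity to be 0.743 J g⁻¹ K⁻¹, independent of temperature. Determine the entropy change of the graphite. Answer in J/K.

ΔS = ∫dQ_rev/T = m c ln(T₂/T₁) = 414 × 0.743 × ln(1530/1800) = -50 J/K.

ΔS = -50 J/K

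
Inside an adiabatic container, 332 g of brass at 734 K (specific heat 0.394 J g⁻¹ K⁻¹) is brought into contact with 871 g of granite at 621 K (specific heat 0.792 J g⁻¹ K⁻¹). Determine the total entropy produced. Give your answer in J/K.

ΔS_total = 1.6 J/K

Energy balance: T_f = (m₁c₁T₁ + m₂c₂T₂)/(m₁c₁ + m₂c₂) = 639.01 K.
ΔS₁ = m₁c₁ ln(T_f/T₁) = 130.808 × ln(639.01/734) = -18.128 J/K.
ΔS₂ = m₂c₂ ln(T_f/T₂) = 689.832 × ln(639.01/621) = 19.724 J/K.
ΔS_total = -18.128 + 19.724 = 1.6 J/K.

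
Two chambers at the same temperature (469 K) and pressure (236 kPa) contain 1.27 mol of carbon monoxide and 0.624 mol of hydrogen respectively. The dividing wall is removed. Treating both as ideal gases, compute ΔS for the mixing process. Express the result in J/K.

ΔS_mix = 9.98 J/K

Mole fractions: x_A = 1.27/1.89 = 0.671, x_B = 0.329.
ΔS_mix = −R(n_A ln x_A + n_B ln x_B) = −8.314 × (1.27 ln 0.671 + 0.624 ln 0.329) = 9.98 J/K.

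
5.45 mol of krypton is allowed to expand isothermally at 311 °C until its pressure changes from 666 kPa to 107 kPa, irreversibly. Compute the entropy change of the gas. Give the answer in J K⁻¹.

Entropy is a state function, so ΔS_gas depends only on the end states.
For an isothermal ideal gas ΔS_gas = nR ln(P₁/P₂) = 5.45 × 8.314 × ln(666/107) = 82.8 J/K.

ΔS_gas = 82.8 J/K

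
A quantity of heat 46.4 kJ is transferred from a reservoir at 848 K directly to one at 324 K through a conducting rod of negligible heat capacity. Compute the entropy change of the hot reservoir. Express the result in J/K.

The hot reservoir loses heat Q, so ΔS_hot = −Q/T_H = −46400/848 = -54.7 J/K.

ΔS_hot = -54.7 J/K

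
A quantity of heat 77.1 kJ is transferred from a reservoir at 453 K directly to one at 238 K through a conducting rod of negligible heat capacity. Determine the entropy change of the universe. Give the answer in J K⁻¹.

ΔS_total = 154 J/K

ΔS_hot = −Q/T_H = −77100/453 = -170.2 J/K and ΔS_cold = +Q/T_C = 77100/238 = 323.9 J/K.
ΔS_total = -170.2 + 323.9 = 154 J/K, positive as the second law requires.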